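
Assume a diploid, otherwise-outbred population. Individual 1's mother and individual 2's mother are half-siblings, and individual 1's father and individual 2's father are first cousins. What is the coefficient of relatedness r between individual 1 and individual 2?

0.09375

Wright's path rule: contributions from independent ancestry routes add.
Individual 1 and individual 2 are related in two ways: half first cousins through their mothers (r = 1/16) and second cousins through their fathers (r = 1/32).
r = 1/16 + 1/32 = 3/32 = 0.09375.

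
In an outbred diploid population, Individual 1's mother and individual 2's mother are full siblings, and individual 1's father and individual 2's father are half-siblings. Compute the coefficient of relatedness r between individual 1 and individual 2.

Relatedness sums over independent paths through distinct common ancestors.
Individual 1 and individual 2 are related in two ways: first cousins through their mothers (r = 1/8) and half first cousins through their fathers (r = 1/16).
r = 1/8 + 1/16 = 0.1875.

0.1875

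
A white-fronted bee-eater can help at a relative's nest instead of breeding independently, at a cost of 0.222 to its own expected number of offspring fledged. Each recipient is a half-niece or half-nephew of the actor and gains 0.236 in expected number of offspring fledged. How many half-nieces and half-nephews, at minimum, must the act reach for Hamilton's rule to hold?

r to a half-niece or half-nephew = 1/8 (half-aunt/uncle↔niece/nephew: one path of length 3: r = (1/2)^3 = 1/8).
Hamilton's rule: n·r·B > C  ⇒  n > C/(r·B) = 0.222/(0.125·0.236) = 7.525.
The smallest integer exceeding 7.525 is 8.

8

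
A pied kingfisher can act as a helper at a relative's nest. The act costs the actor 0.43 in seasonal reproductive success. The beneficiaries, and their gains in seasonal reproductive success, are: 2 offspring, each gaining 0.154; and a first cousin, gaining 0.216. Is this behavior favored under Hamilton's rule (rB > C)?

No

Hamilton's rule: the trait is favored when the sum of r·B over every recipient exceeds the actor's cost C.
r to an offspring = 0.5 (one parent–offspring link: r = (1/2)^1 = 1/2).
r to a first cousin = 1/8 (first cousins share one grandparent pair — two paths of length 4: r = 2·(1/2)^4 = 1/8).
Summing one r·B term per recipient: 2·0.5·0.154 + 1·0.125·0.216 = 0.181.
0.181 < 0.43: the indirect benefit is less than the cost.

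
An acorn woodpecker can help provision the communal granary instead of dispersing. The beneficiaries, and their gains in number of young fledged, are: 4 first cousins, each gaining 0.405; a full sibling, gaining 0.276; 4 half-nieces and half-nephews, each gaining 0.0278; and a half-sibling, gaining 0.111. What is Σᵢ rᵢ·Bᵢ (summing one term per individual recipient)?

r to a first cousin = 1/8 (first cousins share one grandparent pair — two paths of length 4: r = 2·(1/2)^4 = 1/8).
r to a full sibling = 1/2 (full sibs share both parents — two paths of length 2: r = 2·(1/2)^2 = 1/2).
r to a half-niece or half-nephew = 1/8 (half-aunt/uncle↔niece/nephew: one path of length 3: r = (1/2)^3 = 1/8).
r to a half-sibling = 1/4 (half-sibs share one parent — one path of length 2: r = (1/2)^2 = 1/4).
Summing one r·B term per recipient: 4·0.125·0.405 + 1·0.5·0.276 + 4·0.125·0.0278 + 1·0.25·0.111 = 0.38215.

0.38215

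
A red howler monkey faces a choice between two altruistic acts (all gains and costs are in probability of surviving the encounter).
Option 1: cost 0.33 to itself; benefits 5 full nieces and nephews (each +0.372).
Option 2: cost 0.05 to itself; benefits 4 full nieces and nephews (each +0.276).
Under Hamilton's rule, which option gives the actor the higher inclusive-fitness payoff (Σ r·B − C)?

Option 1: r to a full niece or nephew = 0.25.
Option 1: Σ r·B − C = (5·0.25·0.372) − 0.33 = 0.135.
Option 2: r to a full niece or nephew = 0.25.
Option 2: Σ r·B − C = (4·0.25·0.276) − 0.05 = 0.226.
Option 2 has the higher net inclusive-fitness payoff.

Option 2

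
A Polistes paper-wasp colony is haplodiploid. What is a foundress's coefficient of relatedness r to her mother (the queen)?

0.5

One meiotic link between diploid queen and diploid daughter: r = 1/2.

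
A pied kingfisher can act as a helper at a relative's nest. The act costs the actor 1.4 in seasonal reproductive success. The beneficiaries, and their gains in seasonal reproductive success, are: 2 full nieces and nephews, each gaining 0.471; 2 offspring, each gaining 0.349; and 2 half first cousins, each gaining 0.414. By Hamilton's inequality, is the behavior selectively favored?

No

Hamilton's rule: the trait is favored when the sum of r·B over every recipient exceeds the actor's cost C.
r to a full niece or nephew = 0.25 (full aunt/uncle↔niece/nephew: two paths of length 3 through the shared grandparent pair: r = 2·(1/2)^3 = 1/4).
r to an offspring = 0.5 (one parent–offspring link: r = (1/2)^1 = 1/2).
r to a half first cousin = 0.0625 (half first cousins share one grandparent — one path of length 4: r = (1/2)^4 = 1/16).
Summing one r·B term per recipient: 2·0.25·0.471 + 2·0.5·0.349 + 2·0.0625·0.414 = 0.63625.
0.63625 < 1.4: the indirect benefit is less than the cost.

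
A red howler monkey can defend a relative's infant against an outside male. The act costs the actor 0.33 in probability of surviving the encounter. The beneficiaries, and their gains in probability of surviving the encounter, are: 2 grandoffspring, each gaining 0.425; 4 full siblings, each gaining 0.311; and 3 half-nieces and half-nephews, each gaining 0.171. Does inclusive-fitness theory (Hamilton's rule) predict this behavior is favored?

Hamilton's rule: the trait is favored when the sum of r·B over every recipient exceeds the actor's cost C.
r to a grandoffspring = 0.25 (two parent–offspring links: r = (1/2)^2 = 1/4).
r to a full sibling = 0.5 (full sibs share both parents — two paths of length 2: r = 2·(1/2)^2 = 1/2).
r to a half-niece or half-nephew = 1/8 (half-aunt/uncle↔niece/nephew: one path of length 3: r = (1/2)^3 = 1/8).
Summing one r·B term per recipient: 2·0.25·0.425 + 4·0.5·0.311 + 3·0.125·0.171 = 0.898625.
0.898625 > 0.33: the indirect benefit exceeds the cost.

Yes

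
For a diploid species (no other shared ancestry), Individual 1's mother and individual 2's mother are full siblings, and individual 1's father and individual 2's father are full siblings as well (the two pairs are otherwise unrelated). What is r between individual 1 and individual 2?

Relatedness sums over independent paths through distinct common ancestors.
Individual 1 and individual 2 are related in two ways: first cousins through their mothers (r = 1/8) and first cousins through their fathers (r = 1/8) — i.e. double first cousins.
r = 1/8 + 1/8 = 0.25.

0.25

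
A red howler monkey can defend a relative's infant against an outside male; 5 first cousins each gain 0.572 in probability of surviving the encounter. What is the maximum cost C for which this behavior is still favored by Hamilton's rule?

r to a first cousin = 0.125 (first cousins share one grandparent pair — two paths of length 4: r = 2·(1/2)^4 = 1/8).
Hamilton's rule: n·r·B > C, so the trait is favored while C < n·r·B = 5·0.125·0.572 = 0.3575.

0.3575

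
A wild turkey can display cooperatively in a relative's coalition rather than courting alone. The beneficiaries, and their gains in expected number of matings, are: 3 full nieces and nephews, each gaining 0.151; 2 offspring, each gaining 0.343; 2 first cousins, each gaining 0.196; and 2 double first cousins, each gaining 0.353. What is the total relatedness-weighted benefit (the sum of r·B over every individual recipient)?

r to a full niece or nephew = 1/4 (full aunt/uncle↔niece/nephew: two paths of length 3 through the shared grandparent pair: r = 2·(1/2)^3 = 1/4).
r to an offspring = 0.5 (one parent–offspring link: r = (1/2)^1 = 1/2).
r to a first cousin = 0.125 (first cousins share one grandparent pair — two paths of length 4: r = 2·(1/2)^4 = 1/8).
r to a double first cousin = 0.25 (double first cousins share both grandparent pairs — four paths of length 4: r = 4·(1/2)^4 = 1/4).
Summing one r·B term per recipient: 3·0.25·0.151 + 2·0.5·0.343 + 2·0.125·0.196 + 2·0.25·0.353 = 0.68175.

0.68175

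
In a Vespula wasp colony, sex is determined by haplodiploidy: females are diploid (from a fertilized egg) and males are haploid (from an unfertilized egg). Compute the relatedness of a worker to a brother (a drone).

Her haploid brother carries none of their father's genes and a random half of their mother's genome; that half matches the maternal half of her own genome with probability 1/2: r = 1/2 · 1/2 = 1/4.

0.25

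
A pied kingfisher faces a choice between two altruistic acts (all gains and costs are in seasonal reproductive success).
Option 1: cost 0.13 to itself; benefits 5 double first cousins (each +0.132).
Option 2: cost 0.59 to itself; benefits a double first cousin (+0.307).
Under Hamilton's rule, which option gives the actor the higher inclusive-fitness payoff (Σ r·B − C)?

Option 1: r to a double first cousin = 0.25.
Option 1: Σ r·B − C = (5·0.25·0.132) − 0.13 = 0.035.
Option 2: r to a double first cousin = 0.25.
Option 2: Σ r·B − C = (1·0.25·0.307) − 0.59 = -0.51325.
Option 1 has the higher net inclusive-fitness payoff.

Option 1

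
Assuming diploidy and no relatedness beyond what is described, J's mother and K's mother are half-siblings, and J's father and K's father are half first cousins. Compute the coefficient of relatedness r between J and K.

0.078125

With two independent routes of shared ancestry, r is the sum of the two contributions.
J and K are related in two ways: half first cousins through their mothers (r = 1/16) and half second cousins through their fathers (r = 1/64).
r = 1/16 + 1/64 = 5/64 = 0.078125.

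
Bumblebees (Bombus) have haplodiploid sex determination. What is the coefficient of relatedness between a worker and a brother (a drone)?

Her haploid brother carries none of their father's genes and a random half of their mother's genome; that half matches the maternal half of her own genome with probability 1/2: r = 1/2 · 1/2 = 1/4.

0.25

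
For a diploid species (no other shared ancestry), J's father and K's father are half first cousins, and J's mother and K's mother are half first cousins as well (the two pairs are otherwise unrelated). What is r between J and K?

0.03125

With two independent routes of shared ancestry, r is the sum of the two contributions.
J and K are related in two ways: half second cousins through their fathers (r = 1/64) and half second cousins through their mothers (r = 1/64).
r = 1/64 + 1/64 = 0.03125.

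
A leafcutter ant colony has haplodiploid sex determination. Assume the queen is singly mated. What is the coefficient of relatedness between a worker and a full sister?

0.75

Haplodiploid full sisters inherit their father's entire haploid genome identically (contributing 1/2) and on average half of their mother's contribution (1/2 · 1/2 = 1/4); r = 1/2 + 1/4 = 3/4.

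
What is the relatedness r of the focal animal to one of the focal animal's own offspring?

0.5

Each parent–offspring link contributes a factor of 1/2, and independent paths through distinct common ancestors add.
One parent–offspring link: r = (1/2)^1 = 1/2.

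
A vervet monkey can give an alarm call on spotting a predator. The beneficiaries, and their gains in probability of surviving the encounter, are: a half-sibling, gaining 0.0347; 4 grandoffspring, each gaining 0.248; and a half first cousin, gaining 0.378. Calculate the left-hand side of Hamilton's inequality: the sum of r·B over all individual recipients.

r to a half-sibling = 0.25 (half-sibs share one parent — one path of length 2: r = (1/2)^2 = 1/4).
r to a grandoffspring = 1/4 (two parent–offspring links: r = (1/2)^2 = 1/4).
r to a half first cousin = 0.0625 (half first cousins share one grandparent — one path of length 4: r = (1/2)^4 = 1/16).
Summing one r·B term per recipient: 1·0.25·0.0347 + 4·0.25·0.248 + 1·0.0625·0.378 = 0.2803.

0.2803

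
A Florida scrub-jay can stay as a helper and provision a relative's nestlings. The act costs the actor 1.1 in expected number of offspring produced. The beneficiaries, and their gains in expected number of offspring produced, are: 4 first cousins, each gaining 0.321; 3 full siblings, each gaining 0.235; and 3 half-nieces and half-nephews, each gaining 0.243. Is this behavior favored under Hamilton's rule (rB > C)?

Hamilton's rule: the trait is favored when the sum of r·B over every recipient exceeds the actor's cost C.
r to a first cousin = 1/8 (first cousins share one grandparent pair — two paths of length 4: r = 2·(1/2)^4 = 1/8).
r to a full sibling = 0.5 (full sibs share both parents — two paths of length 2: r = 2·(1/2)^2 = 1/2).
r to a half-niece or half-nephew = 0.125 (half-aunt/uncle↔niece/nephew: one path of length 3: r = (1/2)^3 = 1/8).
Summing one r·B term per recipient: 4·0.125·0.321 + 3·0.5·0.235 + 3·0.125·0.243 = 0.604125.
0.604125 < 1.1: the indirect benefit is less than the cost.

No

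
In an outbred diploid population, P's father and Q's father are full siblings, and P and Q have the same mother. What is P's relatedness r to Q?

0.375

Independent pedigree routes through distinct common ancestors add.
P and Q are related in two ways: first cousins through their fathers (r = 1/8) and half-sibs through their shared mother (r = 1/4).
r = 1/8 + 1/4 = 3/8 = 0.375.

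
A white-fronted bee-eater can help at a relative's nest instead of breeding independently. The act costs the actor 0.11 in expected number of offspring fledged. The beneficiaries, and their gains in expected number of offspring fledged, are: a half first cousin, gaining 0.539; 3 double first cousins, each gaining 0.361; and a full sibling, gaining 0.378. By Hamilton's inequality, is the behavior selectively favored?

Yes

Hamilton's rule: the trait is favored when the sum of r·B over every recipient exceeds the actor's cost C.
r to a half first cousin = 0.0625 (half first cousins share one grandparent — one path of length 4: r = (1/2)^4 = 1/16).
r to a double first cousin = 0.25 (double first cousins share both grandparent pairs — four paths of length 4: r = 4·(1/2)^4 = 1/4).
r to a full sibling = 1/2 (full sibs share both parents — two paths of length 2: r = 2·(1/2)^2 = 1/2).
Summing one r·B term per recipient: 1·0.0625·0.539 + 3·0.25·0.361 + 1·0.5·0.378 = 0.4934375.
0.4934375 > 0.11: the indirect benefit exceeds the cost.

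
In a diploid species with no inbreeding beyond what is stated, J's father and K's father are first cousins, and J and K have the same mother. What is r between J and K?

0.28125

Independent pedigree routes through distinct common ancestors add.
J and K are related in two ways: second cousins through their fathers (r = 1/32) and half-sibs through their shared mother (r = 1/4).
r = 1/32 + 1/4 = 9/32 = 0.28125.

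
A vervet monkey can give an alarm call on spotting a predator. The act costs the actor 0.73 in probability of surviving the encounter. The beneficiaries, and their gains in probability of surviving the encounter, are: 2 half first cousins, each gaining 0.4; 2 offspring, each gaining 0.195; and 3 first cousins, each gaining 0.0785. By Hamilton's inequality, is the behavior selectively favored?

No

Hamilton's rule: the trait is favored when the sum of r·B over every recipient exceeds the actor's cost C.
r to a half first cousin = 0.0625 (half first cousins share one grandparent — one path of length 4: r = (1/2)^4 = 1/16).
r to an offspring = 1/2 (one parent–offspring link: r = (1/2)^1 = 1/2).
r to a first cousin = 1/8 (first cousins share one grandparent pair — two paths of length 4: r = 2·(1/2)^4 = 1/8).
Summing one r·B term per recipient: 2·0.0625·0.4 + 2·0.5·0.195 + 3·0.125·0.0785 = 0.2744375.
0.2744375 < 0.73: the indirect benefit is less than the cost.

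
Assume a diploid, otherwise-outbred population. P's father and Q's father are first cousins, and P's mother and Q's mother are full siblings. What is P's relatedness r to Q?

Relatedness sums over independent paths through distinct common ancestors.
P and Q are related in two ways: second cousins through their fathers (r = 1/32) and first cousins through their mothers (r = 1/8).
r = 1/32 + 1/8 = 0.15625.

0.15625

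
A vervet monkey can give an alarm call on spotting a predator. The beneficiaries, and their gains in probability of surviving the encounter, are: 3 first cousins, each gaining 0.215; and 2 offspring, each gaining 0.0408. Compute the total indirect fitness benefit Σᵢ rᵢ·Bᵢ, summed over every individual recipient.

0.121425

r to a first cousin = 1/8 (first cousins share one grandparent pair — two paths of length 4: r = 2·(1/2)^4 = 1/8).
r to an offspring = 1/2 (one parent–offspring link: r = (1/2)^1 = 1/2).
Summing one r·B term per recipient: 3·0.125·0.215 + 2·0.5·0.0408 = 0.121425.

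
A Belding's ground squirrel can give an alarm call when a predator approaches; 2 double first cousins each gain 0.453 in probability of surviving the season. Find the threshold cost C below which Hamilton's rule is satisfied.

r to a double first cousin = 0.25 (double first cousins share both grandparent pairs — four paths of length 4: r = 4·(1/2)^4 = 1/4).
Hamilton's rule: n·r·B > C, so the trait is favored while C < n·r·B = 2·0.25·0.453 = 0.2265.

0.2265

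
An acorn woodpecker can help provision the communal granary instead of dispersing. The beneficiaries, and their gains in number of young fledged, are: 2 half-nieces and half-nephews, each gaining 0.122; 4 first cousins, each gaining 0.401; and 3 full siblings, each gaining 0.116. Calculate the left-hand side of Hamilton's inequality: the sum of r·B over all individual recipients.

0.405

r to a half-niece or half-nephew = 1/8 (half-aunt/uncle↔niece/nephew: one path of length 3: r = (1/2)^3 = 1/8).
r to a first cousin = 1/8 (first cousins share one grandparent pair — two paths of length 4: r = 2·(1/2)^4 = 1/8).
r to a full sibling = 1/2 (full sibs share both parents — two paths of length 2: r = 2·(1/2)^2 = 1/2).
Summing one r·B term per recipient: 2·0.125·0.122 + 4·0.125·0.401 + 3·0.5·0.116 = 0.405.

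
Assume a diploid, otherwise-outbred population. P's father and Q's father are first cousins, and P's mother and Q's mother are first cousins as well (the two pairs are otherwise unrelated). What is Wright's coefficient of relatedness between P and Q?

Wright's path rule: contributions from independent ancestry routes add.
P and Q are related in two ways: second cousins through their fathers (r = 1/32) and second cousins through their mothers (r = 1/32).
r = 1/32 + 1/32 = 1/16 = 0.0625.

0.0625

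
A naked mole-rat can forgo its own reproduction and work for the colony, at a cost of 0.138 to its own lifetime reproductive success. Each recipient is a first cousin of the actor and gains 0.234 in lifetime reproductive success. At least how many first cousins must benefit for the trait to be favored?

r to a first cousin = 0.125 (first cousins share one grandparent pair — two paths of length 4: r = 2·(1/2)^4 = 1/8).
Hamilton's rule: n·r·B > C  ⇒  n > C/(r·B) = 0.138/(0.125·0.234) = 4.718.
The smallest integer exceeding 4.718 is 5.

5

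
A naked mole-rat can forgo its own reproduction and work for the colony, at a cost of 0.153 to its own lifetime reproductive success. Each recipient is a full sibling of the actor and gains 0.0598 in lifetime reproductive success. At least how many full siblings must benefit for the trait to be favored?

r to a full sibling = 1/2 (full sibs share both parents — two paths of length 2: r = 2·(1/2)^2 = 1/2).
Hamilton's rule: n·r·B > C  ⇒  n > C/(r·B) = 0.153/(0.5·0.0598) = 5.117.
The smallest integer exceeding 5.117 is 6.

6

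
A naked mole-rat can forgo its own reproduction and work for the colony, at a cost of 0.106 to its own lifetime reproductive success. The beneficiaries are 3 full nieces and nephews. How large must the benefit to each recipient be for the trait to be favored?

0.1413

r to a full niece or nephew = 0.25 (full aunt/uncle↔niece/nephew: two paths of length 3 through the shared grandparent pair: r = 2·(1/2)^3 = 1/4).
Hamilton's rule with n recipients of equal r: n·r·B > C, so B > C/(n·r) = 0.106/(3·0.25) = 0.1413.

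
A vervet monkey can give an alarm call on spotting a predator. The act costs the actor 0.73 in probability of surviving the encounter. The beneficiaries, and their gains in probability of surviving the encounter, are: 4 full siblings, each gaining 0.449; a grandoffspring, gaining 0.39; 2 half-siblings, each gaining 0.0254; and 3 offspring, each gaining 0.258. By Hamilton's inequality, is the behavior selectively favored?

Yes

Hamilton's rule: the trait is favored when the sum of r·B over every recipient exceeds the actor's cost C.
r to a full sibling = 1/2 (full sibs share both parents — two paths of length 2: r = 2·(1/2)^2 = 1/2).
r to a grandoffspring = 0.25 (two parent–offspring links: r = (1/2)^2 = 1/4).
r to a half-sibling = 0.25 (half-sibs share one parent — one path of length 2: r = (1/2)^2 = 1/4).
r to an offspring = 1/2 (one parent–offspring link: r = (1/2)^1 = 1/2).
Summing one r·B term per recipient: 4·0.5·0.449 + 1·0.25·0.39 + 2·0.25·0.0254 + 3·0.5·0.258 = 1.3952.
1.3952 > 0.73: the indirect benefit exceeds the cost.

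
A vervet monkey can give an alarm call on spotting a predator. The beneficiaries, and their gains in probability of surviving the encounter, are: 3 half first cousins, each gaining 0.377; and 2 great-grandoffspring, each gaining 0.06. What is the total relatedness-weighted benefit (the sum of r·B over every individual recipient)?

r to a half first cousin = 0.0625 (half first cousins share one grandparent — one path of length 4: r = (1/2)^4 = 1/16).
r to a great-grandoffspring = 1/8 (three parent–offspring links: r = (1/2)^3 = 1/8).
Summing one r·B term per recipient: 3·0.0625·0.377 + 2·0.125·0.06 = 0.0856875.

0.0856875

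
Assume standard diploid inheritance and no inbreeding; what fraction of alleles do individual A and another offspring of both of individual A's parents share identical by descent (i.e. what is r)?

0.5

Each parent–offspring link contributes a factor of 1/2, and independent paths through distinct common ancestors add.
Full sibs share both parents — two paths of length 2: r = 2·(1/2)^2 = 1/2.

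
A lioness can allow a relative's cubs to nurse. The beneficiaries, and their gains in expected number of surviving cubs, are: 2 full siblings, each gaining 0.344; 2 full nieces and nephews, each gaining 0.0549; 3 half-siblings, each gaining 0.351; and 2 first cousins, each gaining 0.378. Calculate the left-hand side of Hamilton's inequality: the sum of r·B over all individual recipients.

r to a full sibling = 0.5 (full sibs share both parents — two paths of length 2: r = 2·(1/2)^2 = 1/2).
r to a full niece or nephew = 0.25 (full aunt/uncle↔niece/nephew: two paths of length 3 through the shared grandparent pair: r = 2·(1/2)^3 = 1/4).
r to a half-sibling = 0.25 (half-sibs share one parent — one path of length 2: r = (1/2)^2 = 1/4).
r to a first cousin = 1/8 (first cousins share one grandparent pair — two paths of length 4: r = 2·(1/2)^4 = 1/8).
Summing one r·B term per recipient: 2·0.5·0.344 + 2·0.25·0.0549 + 3·0.25·0.351 + 2·0.125·0.378 = 0.7292.

0.7292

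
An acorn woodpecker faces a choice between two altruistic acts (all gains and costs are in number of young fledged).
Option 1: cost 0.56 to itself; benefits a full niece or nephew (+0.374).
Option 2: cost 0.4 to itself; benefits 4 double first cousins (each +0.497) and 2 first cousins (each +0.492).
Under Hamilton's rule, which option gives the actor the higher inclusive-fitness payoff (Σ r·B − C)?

Option 1: r to a full niece or nephew = 0.25.
Option 1: Σ r·B − C = (1·0.25·0.374) − 0.56 = -0.4665.
Option 2: r to a double first cousin = 0.25.
Option 2: r to a first cousin = 0.125.
Option 2: Σ r·B − C = (4·0.25·0.497 + 2·0.125·0.492) − 0.4 = 0.22.
Option 2 has the higher net inclusive-fitness payoff.

Option 2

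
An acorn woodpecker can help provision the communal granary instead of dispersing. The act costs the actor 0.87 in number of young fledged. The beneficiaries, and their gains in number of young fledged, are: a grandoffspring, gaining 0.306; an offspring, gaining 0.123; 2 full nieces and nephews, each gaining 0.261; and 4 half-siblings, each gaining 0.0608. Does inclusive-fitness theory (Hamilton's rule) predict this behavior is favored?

No

Hamilton's rule: the trait is favored when the sum of r·B over every recipient exceeds the actor's cost C.
r to a grandoffspring = 1/4 (two parent–offspring links: r = (1/2)^2 = 1/4).
r to an offspring = 1/2 (one parent–offspring link: r = (1/2)^1 = 1/2).
r to a full niece or nephew = 1/4 (full aunt/uncle↔niece/nephew: two paths of length 3 through the shared grandparent pair: r = 2·(1/2)^3 = 1/4).
r to a half-sibling = 1/4 (half-sibs share one parent — one path of length 2: r = (1/2)^2 = 1/4).
Summing one r·B term per recipient: 1·0.25·0.306 + 1·0.5·0.123 + 2·0.25·0.261 + 4·0.25·0.0608 = 0.3293.
0.3293 < 0.87: the indirect benefit is less than the cost.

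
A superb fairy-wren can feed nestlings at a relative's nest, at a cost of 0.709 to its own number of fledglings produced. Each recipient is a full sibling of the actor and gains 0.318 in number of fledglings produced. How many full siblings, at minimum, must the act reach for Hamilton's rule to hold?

5

r to a full sibling = 1/2 (full sibs share both parents — two paths of length 2: r = 2·(1/2)^2 = 1/2).
Hamilton's rule: n·r·B > C  ⇒  n > C/(r·B) = 0.709/(0.5·0.318) = 4.459.
The smallest integer exceeding 4.459 is 5.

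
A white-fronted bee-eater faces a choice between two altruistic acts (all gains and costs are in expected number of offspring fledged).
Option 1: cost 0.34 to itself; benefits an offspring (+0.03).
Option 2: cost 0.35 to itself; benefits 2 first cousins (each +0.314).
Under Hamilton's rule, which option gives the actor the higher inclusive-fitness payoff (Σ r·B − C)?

Option 2

Option 1: r to an offspring = 0.5.
Option 1: Σ r·B − C = (1·0.5·0.03) − 0.34 = -0.325.
Option 2: r to a first cousin = 0.125.
Option 2: Σ r·B − C = (2·0.125·0.314) − 0.35 = -0.2715.
Option 2 has the higher net inclusive-fitness payoff.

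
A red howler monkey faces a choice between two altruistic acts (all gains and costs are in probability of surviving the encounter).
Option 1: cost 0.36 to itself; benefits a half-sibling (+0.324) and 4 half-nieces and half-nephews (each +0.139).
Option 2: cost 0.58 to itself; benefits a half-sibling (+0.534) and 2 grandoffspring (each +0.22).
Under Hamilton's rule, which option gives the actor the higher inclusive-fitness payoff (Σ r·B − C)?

Option 1

Option 1: r to a half-sibling = 0.25.
Option 1: r to a half-niece or half-nephew = 0.125.
Option 1: Σ r·B − C = (1·0.25·0.324 + 4·0.125·0.139) − 0.36 = -0.2095.
Option 2: r to a half-sibling = 0.25.
Option 2: r to a grandoffspring = 0.25.
Option 2: Σ r·B − C = (1·0.25·0.534 + 2·0.25·0.22) − 0.58 = -0.3365.
Option 1 has the higher net inclusive-fitness payoff.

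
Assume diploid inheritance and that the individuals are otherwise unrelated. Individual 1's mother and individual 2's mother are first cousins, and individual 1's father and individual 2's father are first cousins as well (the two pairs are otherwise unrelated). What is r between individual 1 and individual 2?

0.0625

Independent pedigree routes through distinct common ancestors add.
Individual 1 and individual 2 are related in two ways: second cousins through their mothers (r = 1/32) and second cousins through their fathers (r = 1/32).
r = 1/32 + 1/32 = 0.0625.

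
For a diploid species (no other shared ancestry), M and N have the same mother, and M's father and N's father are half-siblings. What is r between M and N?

Independent pedigree routes through distinct common ancestors add.
M and N are related in two ways: half-sibs through their shared mother (r = 1/4) and half first cousins through their fathers (r = 1/16).
r = 1/4 + 1/16 = 5/16 = 0.3125.

0.3125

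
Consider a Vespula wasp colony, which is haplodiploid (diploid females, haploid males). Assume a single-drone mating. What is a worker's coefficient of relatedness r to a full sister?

0.75

Haplodiploid full sisters inherit their father's entire haploid genome identically (contributing 1/2) and on average half of their mother's contribution (1/2 · 1/2 = 1/4); r = 1/2 + 1/4 = 3/4.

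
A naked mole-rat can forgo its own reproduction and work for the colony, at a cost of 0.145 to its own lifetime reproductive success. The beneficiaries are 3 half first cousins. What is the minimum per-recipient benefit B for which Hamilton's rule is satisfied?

0.7733

r to a half first cousin = 1/16 (half first cousins share one grandparent — one path of length 4: r = (1/2)^4 = 1/16).
Hamilton's rule with n recipients of equal r: n·r·B > C, so B > C/(n·r) = 0.145/(3·0.0625) = 0.7733.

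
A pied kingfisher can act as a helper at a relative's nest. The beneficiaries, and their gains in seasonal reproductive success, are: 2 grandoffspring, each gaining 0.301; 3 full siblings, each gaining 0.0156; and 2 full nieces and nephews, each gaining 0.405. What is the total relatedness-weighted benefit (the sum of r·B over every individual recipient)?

0.3764

r to a grandoffspring = 0.25 (two parent–offspring links: r = (1/2)^2 = 1/4).
r to a full sibling = 1/2 (full sibs share both parents — two paths of length 2: r = 2·(1/2)^2 = 1/2).
r to a full niece or nephew = 0.25 (full aunt/uncle↔niece/nephew: two paths of length 3 through the shared grandparent pair: r = 2·(1/2)^3 = 1/4).
Summing one r·B term per recipient: 2·0.25·0.301 + 3·0.5·0.0156 + 2·0.25·0.405 = 0.3764.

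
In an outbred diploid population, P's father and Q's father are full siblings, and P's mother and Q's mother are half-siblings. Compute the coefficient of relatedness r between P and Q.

0.1875

With two independent routes of shared ancestry, r is the sum of the two contributions.
P and Q are related in two ways: first cousins through their fathers (r = 1/8) and half first cousins through their mothers (r = 1/16).
r = 1/8 + 1/16 = 0.1875.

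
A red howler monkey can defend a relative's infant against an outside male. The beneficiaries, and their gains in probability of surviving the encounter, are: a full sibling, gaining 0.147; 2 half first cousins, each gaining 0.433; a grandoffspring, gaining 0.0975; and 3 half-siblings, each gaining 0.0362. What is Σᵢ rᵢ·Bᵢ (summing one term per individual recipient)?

0.17915

r to a full sibling = 0.5 (full sibs share both parents — two paths of length 2: r = 2·(1/2)^2 = 1/2).
r to a half first cousin = 1/16 (half first cousins share one grandparent — one path of length 4: r = (1/2)^4 = 1/16).
r to a grandoffspring = 1/4 (two parent–offspring links: r = (1/2)^2 = 1/4).
r to a half-sibling = 0.25 (half-sibs share one parent — one path of length 2: r = (1/2)^2 = 1/4).
Summing one r·B term per recipient: 1·0.5·0.147 + 2·0.0625·0.433 + 1·0.25·0.0975 + 3·0.25·0.0362 = 0.17915.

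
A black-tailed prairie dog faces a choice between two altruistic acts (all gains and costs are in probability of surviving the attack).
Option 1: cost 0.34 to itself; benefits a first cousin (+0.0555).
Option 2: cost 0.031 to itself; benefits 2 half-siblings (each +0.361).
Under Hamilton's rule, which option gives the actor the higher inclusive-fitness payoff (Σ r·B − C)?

Option 2

Option 1: r to a first cousin = 0.125.
Option 1: Σ r·B − C = (1·0.125·0.0555) − 0.34 = -0.3330625.
Option 2: r to a half-sibling = 0.25.
Option 2: Σ r·B − C = (2·0.25·0.361) − 0.031 = 0.1495.
Option 2 has the higher net inclusive-fitness payoff.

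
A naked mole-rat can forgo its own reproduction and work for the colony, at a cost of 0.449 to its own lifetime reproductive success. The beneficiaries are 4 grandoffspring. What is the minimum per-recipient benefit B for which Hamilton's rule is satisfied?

r to a grandoffspring = 0.25 (two parent–offspring links: r = (1/2)^2 = 1/4).
Hamilton's rule with n recipients of equal r: n·r·B > C, so B > C/(n·r) = 0.449/(4·0.25) = 0.449.

0.449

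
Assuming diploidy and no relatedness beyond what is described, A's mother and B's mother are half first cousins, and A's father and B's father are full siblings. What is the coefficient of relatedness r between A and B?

0.140625

Independent pedigree routes through distinct common ancestors add.
A and B are related in two ways: half second cousins through their mothers (r = 1/64) and first cousins through their fathers (r = 1/8).
r = 1/64 + 1/8 = 9/64 = 0.140625.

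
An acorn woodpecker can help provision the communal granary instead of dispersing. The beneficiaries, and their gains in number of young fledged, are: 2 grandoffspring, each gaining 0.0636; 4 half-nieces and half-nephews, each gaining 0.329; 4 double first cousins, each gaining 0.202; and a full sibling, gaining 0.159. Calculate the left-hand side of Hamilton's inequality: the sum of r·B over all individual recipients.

r to a grandoffspring = 0.25 (two parent–offspring links: r = (1/2)^2 = 1/4).
r to a half-niece or half-nephew = 1/8 (half-aunt/uncle↔niece/nephew: one path of length 3: r = (1/2)^3 = 1/8).
r to a double first cousin = 0.25 (double first cousins share both grandparent pairs — four paths of length 4: r = 4·(1/2)^4 = 1/4).
r to a full sibling = 1/2 (full sibs share both parents — two paths of length 2: r = 2·(1/2)^2 = 1/2).
Summing one r·B term per recipient: 2·0.25·0.0636 + 4·0.125·0.329 + 4·0.25·0.202 + 1·0.5·0.159 = 0.4778.

0.4778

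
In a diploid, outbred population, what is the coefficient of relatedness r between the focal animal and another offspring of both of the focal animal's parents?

0.5

Each parent–offspring link contributes a factor of 1/2, and independent paths through distinct common ancestors add.
Full sibs share both parents — two paths of length 2: r = 2·(1/2)^2 = 1/2.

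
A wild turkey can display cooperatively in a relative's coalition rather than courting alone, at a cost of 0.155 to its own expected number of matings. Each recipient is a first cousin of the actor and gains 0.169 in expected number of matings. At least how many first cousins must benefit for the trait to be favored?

r to a first cousin = 0.125 (first cousins share one grandparent pair — two paths of length 4: r = 2·(1/2)^4 = 1/8).
Hamilton's rule: n·r·B > C  ⇒  n > C/(r·B) = 0.155/(0.125·0.169) = 7.337.
The smallest integer exceeding 7.337 is 8.

8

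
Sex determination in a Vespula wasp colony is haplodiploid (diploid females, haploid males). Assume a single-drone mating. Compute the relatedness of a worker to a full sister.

Haplodiploid full sisters inherit their father's entire haploid genome identically (contributing 1/2) and on average half of their mother's contribution (1/2 · 1/2 = 1/4); r = 1/2 + 1/4 = 3/4.

0.75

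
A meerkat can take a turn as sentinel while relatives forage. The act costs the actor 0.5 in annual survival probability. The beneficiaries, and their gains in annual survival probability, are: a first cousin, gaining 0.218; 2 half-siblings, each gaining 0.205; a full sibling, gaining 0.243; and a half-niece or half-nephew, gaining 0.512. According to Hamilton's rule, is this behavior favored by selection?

No

Hamilton's rule: the trait is favored when the sum of r·B over every recipient exceeds the actor's cost C.
r to a first cousin = 0.125 (first cousins share one grandparent pair — two paths of length 4: r = 2·(1/2)^4 = 1/8).
r to a half-sibling = 1/4 (half-sibs share one parent — one path of length 2: r = (1/2)^2 = 1/4).
r to a full sibling = 0.5 (full sibs share both parents — two paths of length 2: r = 2·(1/2)^2 = 1/2).
r to a half-niece or half-nephew = 1/8 (half-aunt/uncle↔niece/nephew: one path of length 3: r = (1/2)^3 = 1/8).
Summing one r·B term per recipient: 1·0.125·0.218 + 2·0.25·0.205 + 1·0.5·0.243 + 1·0.125·0.512 = 0.31525.
0.31525 < 0.5: the indirect benefit is less than the cost.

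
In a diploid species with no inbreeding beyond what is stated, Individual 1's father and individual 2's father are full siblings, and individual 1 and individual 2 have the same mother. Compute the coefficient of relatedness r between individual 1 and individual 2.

With two independent routes of shared ancestry, r is the sum of the two contributions.
Individual 1 and individual 2 are related in two ways: first cousins through their fathers (r = 1/8) and half-sibs through their shared mother (r = 1/4).
r = 1/8 + 1/4 = 3/8 = 0.375.

0.375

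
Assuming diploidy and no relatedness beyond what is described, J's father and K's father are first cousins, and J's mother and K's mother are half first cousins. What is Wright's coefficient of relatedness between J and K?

Wright's path rule: contributions from independent ancestry routes add.
J and K are related in two ways: second cousins through their fathers (r = 1/32) and half second cousins through their mothers (r = 1/64).
r = 1/32 + 1/64 = 0.046875.

0.046875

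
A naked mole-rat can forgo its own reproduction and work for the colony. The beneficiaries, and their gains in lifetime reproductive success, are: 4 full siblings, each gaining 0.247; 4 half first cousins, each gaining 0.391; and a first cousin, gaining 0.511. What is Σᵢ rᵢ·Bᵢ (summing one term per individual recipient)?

r to a full sibling = 0.5 (full sibs share both parents — two paths of length 2: r = 2·(1/2)^2 = 1/2).
r to a half first cousin = 1/16 (half first cousins share one grandparent — one path of length 4: r = (1/2)^4 = 1/16).
r to a first cousin = 1/8 (first cousins share one grandparent pair — two paths of length 4: r = 2·(1/2)^4 = 1/8).
Summing one r·B term per recipient: 4·0.5·0.247 + 4·0.0625·0.391 + 1·0.125·0.511 = 0.655625.

0.655625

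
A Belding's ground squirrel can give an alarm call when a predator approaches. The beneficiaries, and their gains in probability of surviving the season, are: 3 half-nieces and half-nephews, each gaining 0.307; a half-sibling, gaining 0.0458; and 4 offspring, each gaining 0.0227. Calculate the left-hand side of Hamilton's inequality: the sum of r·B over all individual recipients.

r to a half-niece or half-nephew = 0.125 (half-aunt/uncle↔niece/nephew: one path of length 3: r = (1/2)^3 = 1/8).
r to a half-sibling = 0.25 (half-sibs share one parent — one path of length 2: r = (1/2)^2 = 1/4).
r to an offspring = 1/2 (one parent–offspring link: r = (1/2)^1 = 1/2).
Summing one r·B term per recipient: 3·0.125·0.307 + 1·0.25·0.0458 + 4·0.5·0.0227 = 0.171975.

0.171975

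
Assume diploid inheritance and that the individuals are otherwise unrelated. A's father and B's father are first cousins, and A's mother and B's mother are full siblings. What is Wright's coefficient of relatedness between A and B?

Wright's path rule: contributions from independent ancestry routes add.
A and B are related in two ways: second cousins through their fathers (r = 1/32) and first cousins through their mothers (r = 1/8).
r = 1/32 + 1/8 = 0.15625.

0.15625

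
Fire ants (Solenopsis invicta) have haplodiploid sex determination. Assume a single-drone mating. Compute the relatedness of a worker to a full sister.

Haplodiploid full sisters inherit their father's entire haploid genome identically (contributing 1/2) and on average half of their mother's contribution (1/2 · 1/2 = 1/4); r = 1/2 + 1/4 = 3/4.

0.75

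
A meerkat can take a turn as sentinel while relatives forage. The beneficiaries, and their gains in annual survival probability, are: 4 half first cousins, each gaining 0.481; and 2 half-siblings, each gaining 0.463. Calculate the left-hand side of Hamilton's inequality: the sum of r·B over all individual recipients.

0.35175

r to a half first cousin = 1/16 (half first cousins share one grandparent — one path of length 4: r = (1/2)^4 = 1/16).
r to a half-sibling = 0.25 (half-sibs share one parent — one path of length 2: r = (1/2)^2 = 1/4).
Summing one r·B term per recipient: 4·0.0625·0.481 + 2·0.25·0.463 = 0.35175.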